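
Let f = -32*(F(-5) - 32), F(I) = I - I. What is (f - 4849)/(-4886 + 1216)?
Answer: 765/734 ≈ 1.0422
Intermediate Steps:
F(I) = 0
f = 1024 (f = -32*(0 - 32) = -32*(-32) = 1024)
(f - 4849)/(-4886 + 1216) = (1024 - 4849)/(-4886 + 1216) = -3825/(-3670) = -3825*(-1/3670) = 765/734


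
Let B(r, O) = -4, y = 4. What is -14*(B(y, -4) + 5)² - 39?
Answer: -53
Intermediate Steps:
-14*(B(y, -4) + 5)² - 39 = -14*(-4 + 5)² - 39 = -14*1² - 39 = -14*1 - 39 = -14 - 39 = -53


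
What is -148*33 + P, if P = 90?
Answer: -4794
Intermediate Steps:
-148*33 + P = -148*33 + 90 = -4884 + 90 = -4794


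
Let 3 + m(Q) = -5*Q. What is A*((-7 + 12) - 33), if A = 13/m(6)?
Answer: 364/33 ≈ 11.030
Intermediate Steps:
m(Q) = -3 - 5*Q
A = -13/33 (A = 13/(-3 - 5*6) = 13/(-3 - 30) = 13/(-33) = 13*(-1/33) = -13/33 ≈ -0.39394)
A*((-7 + 12) - 33) = -13*((-7 + 12) - 33)/33 = -13*(5 - 33)/33 = -13/33*(-28) = 364/33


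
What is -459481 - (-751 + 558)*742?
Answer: -316275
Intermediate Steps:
-459481 - (-751 + 558)*742 = -459481 - (-193)*742 = -459481 - 1*(-143206) = -459481 + 143206 = -316275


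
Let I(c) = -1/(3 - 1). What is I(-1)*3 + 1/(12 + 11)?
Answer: -67/46 ≈ -1.4565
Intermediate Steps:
I(c) = -½ (I(c) = -1/2 = -1*½ = -½)
I(-1)*3 + 1/(12 + 11) = -½*3 + 1/(12 + 11) = -3/2 + 1/23 = -67/46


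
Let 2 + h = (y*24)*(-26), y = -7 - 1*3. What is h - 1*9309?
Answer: -3071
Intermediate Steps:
y = -10 (y = -7 - 3 = -10)
h = 6238 (h = -2 - 10*24*(-26) = -2 - 240*(-26) = -2 + 6240 = 6238)
h - 1*9309 = 6238 - 1*9309 = 6238 - 9309 = -3071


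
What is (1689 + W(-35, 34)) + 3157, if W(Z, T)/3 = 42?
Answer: 4972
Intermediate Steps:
W(Z, T) = 126 (W(Z, T) = 3*42 = 126)
(1689 + W(-35, 34)) + 3157 = (1689 + 126) + 3157 = 1815 + 3157 = 4972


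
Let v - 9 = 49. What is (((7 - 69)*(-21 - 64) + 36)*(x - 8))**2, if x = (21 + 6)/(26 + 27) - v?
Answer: 339190530099876/2809 ≈ 1.2075e+11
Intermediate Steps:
v = 58 (v = 9 + 49 = 58)
x = -3047/53 (x = (21 + 6)/(26 + 27) - 1*58 = 27/53 - 58 = -3047/53 ≈ -57.491)
(((7 - 69)*(-21 - 64) + 36)*(x - 8))**2 = (((7 - 69)*(-21 - 64) + 36)*(-3047/53 - 8))**2 = ((-62*(-85) + 36)*(-3471/53))**2 = ((5270 + 36)*(-3471/53))**2 = (5306*(-3471/53))**2 = (-18417126/53)**2 = 339190530099876/2809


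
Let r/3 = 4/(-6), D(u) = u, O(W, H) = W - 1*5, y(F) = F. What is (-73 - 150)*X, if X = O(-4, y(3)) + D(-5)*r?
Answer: -223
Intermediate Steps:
O(W, H) = -5 + W (O(W, H) = W - 5 = -5 + W)
r = -2 (r = 3*(4/(-6)) = 3*(4*(-⅙)) = 3*(-⅔) = -2)
X = 1 (X = (-5 - 4) - 5*(-2) = -9 + 10 = 1)
(-73 - 150)*X = (-73 - 150)*1 = -223*1 = -223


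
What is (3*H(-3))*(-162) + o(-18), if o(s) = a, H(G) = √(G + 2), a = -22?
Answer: -22 - 486*I ≈ -22.0 - 486.0*I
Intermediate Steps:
H(G) = √(2 + G)
o(s) = -22
(3*H(-3))*(-162) + o(-18) = (3*√(2 - 3))*(-162) - 22 = (3*√(-1))*(-162) - 22 = (3*I)*(-162) - 22 = -486*I - 22 = -22 - 486*I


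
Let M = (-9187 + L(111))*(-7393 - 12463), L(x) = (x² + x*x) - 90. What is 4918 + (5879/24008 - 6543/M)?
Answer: 4502984730557933/915567407440 ≈ 4918.2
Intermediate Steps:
L(x) = -90 + 2*x² (L(x) = (x² + x²) - 90 = 2*x² - 90 = -90 + 2*x²)
M = -305087440 (M = (-9187 + (-90 + 2*111²))*(-7393 - 12463) = (-9187 + (-90 + 2*12321))*(-19856) = (-9187 + (-90 + 24642))*(-19856) = (-9187 + 24552)*(-19856) = 15365*(-19856) = -305087440)
4918 + (5879/24008 - 6543/M) = 4918 + (5879/24008 - 6543/(-305087440)) = 4918 + (5879*(1/24008) - 6543*(-1/305087440)) = 4918 + (5879/24008 + 6543/305087440) = 4918 + 224220768013/915567407440 = 4502984730557933/915567407440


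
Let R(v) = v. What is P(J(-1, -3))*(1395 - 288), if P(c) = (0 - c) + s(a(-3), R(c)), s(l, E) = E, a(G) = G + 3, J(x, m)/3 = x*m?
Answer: 0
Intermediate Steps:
J(x, m) = 3*m*x (J(x, m) = 3*(x*m) = 3*(m*x) = 3*m*x)
a(G) = 3 + G
P(c) = 0 (P(c) = (0 - c) + c = -c + c = 0)
P(J(-1, -3))*(1395 - 288) = 0*(1395 - 288) = 0*1107 = 0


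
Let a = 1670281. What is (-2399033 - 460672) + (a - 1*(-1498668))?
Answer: 309244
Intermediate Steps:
(-2399033 - 460672) + (a - 1*(-1498668)) = (-2399033 - 460672) + (1670281 - 1*(-1498668)) = -2859705 + (1670281 + 1498668) = -2859705 + 3168949 = 309244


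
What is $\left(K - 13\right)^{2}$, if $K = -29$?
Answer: $1764$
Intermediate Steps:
$\left(K - 13\right)^{2} = \left(-29 - 13\right)^{2} = \left(-42\right)^{2} = 1764$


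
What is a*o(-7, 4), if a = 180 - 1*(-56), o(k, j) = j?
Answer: 944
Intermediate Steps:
a = 236 (a = 180 + 56 = 236)
a*o(-7, 4) = 236*4 = 944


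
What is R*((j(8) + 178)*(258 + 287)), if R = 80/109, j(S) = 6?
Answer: 73600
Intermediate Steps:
R = 80/109 (R = 80*(1/109) = 80/109 ≈ 0.73394)
R*((j(8) + 178)*(258 + 287)) = 80*((6 + 178)*(258 + 287))/109 = 80*(184*545)/109 = (80/109)*100280 = 73600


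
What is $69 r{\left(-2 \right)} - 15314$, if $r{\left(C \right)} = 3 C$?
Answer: $-15728$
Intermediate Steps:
$69 r{\left(-2 \right)} - 15314 = 69 \cdot 3 \left(-2\right) - 15314 = 69 \left(-6\right) - 15314 = -414 - 15314 = -15728$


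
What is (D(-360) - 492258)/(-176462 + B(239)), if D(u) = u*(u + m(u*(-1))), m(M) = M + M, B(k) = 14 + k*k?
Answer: 621858/119327 ≈ 5.2114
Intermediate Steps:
B(k) = 14 + k**2
m(M) = 2*M
D(u) = -u**2 (D(u) = u*(u + 2*(u*(-1))) = u*(u + 2*(-u)) = u*(u - 2*u) = u*(-u) = -u**2)
(D(-360) - 492258)/(-176462 + B(239)) = (-1*(-360)**2 - 492258)/(-176462 + (14 + 239**2)) = (-1*129600 - 492258)/(-176462 + (14 + 57121)) = (-129600 - 492258)/(-176462 + 57135) = -621858/(-119327) = -621858*(-1/119327) = 621858/119327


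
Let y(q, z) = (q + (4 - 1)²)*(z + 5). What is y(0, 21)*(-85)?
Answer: -19890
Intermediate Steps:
y(q, z) = (5 + z)*(9 + q) (y(q, z) = (q + 3²)*(5 + z) = (q + 9)*(5 + z) = (9 + q)*(5 + z) = (5 + z)*(9 + q))
y(0, 21)*(-85) = (45 + 5*0 + 9*21 + 0*21)*(-85) = (45 + 0 + 189 + 0)*(-85) = 234*(-85) = -19890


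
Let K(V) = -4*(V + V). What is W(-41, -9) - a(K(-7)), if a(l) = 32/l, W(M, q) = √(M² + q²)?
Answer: -4/7 + √1762 ≈ 41.405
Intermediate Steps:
K(V) = -8*V
W(-41, -9) - a(K(-7)) = √((-41)² + (-9)²) - 32/((-8*(-7))) = √(1681 + 81) - 32/56 = √1762 - 32/56 = √1762 - 1*4/7 = √1762 - 4/7 = -4/7 + √1762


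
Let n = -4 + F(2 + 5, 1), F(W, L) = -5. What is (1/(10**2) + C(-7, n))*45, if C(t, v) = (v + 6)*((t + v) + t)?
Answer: 62109/20 ≈ 3105.4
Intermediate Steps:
n = -9 (n = -4 - 5 = -9)
C(t, v) = (6 + v)*(v + 2*t)
(1/(10**2) + C(-7, n))*45 = (1/(10**2) + ((-9)**2 + 6*(-9) + 12*(-7) + 2*(-7)*(-9)))*45 = (1/100 + (81 - 54 - 84 + 126))*45 = (1/100 + 69)*45 = (6901/100)*45 = 62109/20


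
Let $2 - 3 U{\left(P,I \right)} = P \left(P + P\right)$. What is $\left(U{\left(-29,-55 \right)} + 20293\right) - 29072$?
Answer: $-9339$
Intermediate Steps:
$U{\left(P,I \right)} = \frac{2}{3} - \frac{2 P^{2}}{3}$ ($U{\left(P,I \right)} = \frac{2}{3} - \frac{P \left(P + P\right)}{3} = \frac{2}{3} - \frac{P 2 P}{3} = \frac{2}{3} - \frac{2 P^{2}}{3}$)
$\left(U{\left(-29,-55 \right)} + 20293\right) - 29072 = \left(\left(\frac{2}{3} - \frac{2 \left(-29\right)^{2}}{3}\right) + 20293\right) - 29072 = \left(\left(\frac{2}{3} - \frac{1682}{3}\right) + 20293\right) - 29072 = \left(-560 + 20293\right) - 29072 = 19733 - 29072 = -9339$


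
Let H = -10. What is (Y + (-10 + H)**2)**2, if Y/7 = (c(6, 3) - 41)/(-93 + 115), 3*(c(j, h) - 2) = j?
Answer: 72948681/484 ≈ 1.5072e+5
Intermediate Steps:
c(j, h) = 2 + j/3
Y = -259/22 (Y = 7*(((2 + (1/3)*6) - 41)/(-93 + 115)) = 7*(((2 + 2) - 41)/22) = 7*((4 - 41)*(1/22)) = 7*(-37*1/22) = 7*(-37/22) = -259/22 ≈ -11.773)
(Y + (-10 + H)**2)**2 = (-259/22 + (-10 - 10)**2)**2 = (-259/22 + (-20)**2)**2 = (-259/22 + 400)**2 = (8541/22)**2 = 72948681/484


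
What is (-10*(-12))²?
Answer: 14400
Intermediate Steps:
(-10*(-12))² = 120² = 14400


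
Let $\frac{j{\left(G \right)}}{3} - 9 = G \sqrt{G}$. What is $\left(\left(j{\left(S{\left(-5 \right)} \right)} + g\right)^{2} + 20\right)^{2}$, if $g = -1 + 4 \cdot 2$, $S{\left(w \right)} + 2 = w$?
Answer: $-10622367 + 5457816 i \sqrt{7} \approx -1.0622 \cdot 10^{7} + 1.444 \cdot 10^{7} i$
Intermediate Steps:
$S{\left(w \right)} = -2 + w$
$g = 7$ ($g = -1 + 8 = 7$)
$j{\left(G \right)} = 27 + 3 G^{\frac{3}{2}}$ ($j{\left(G \right)} = 27 + 3 G \sqrt{G} = 27 + 3 G^{\frac{3}{2}}$)
$\left(\left(j{\left(S{\left(-5 \right)} \right)} + g\right)^{2} + 20\right)^{2} = \left(\left(\left(27 + 3 \left(-2 - 5\right)^{\frac{3}{2}}\right) + 7\right)^{2} + 20\right)^{2} = \left(\left(\left(27 + 3 \left(-7\right)^{\frac{3}{2}}\right) + 7\right)^{2} + 20\right)^{2} = \left(\left(\left(27 + 3 \left(- 7 i \sqrt{7}\right)\right) + 7\right)^{2} + 20\right)^{2} = \left(\left(\left(27 - 21 i \sqrt{7}\right) + 7\right)^{2} + 20\right)^{2} = \left(\left(34 - 21 i \sqrt{7}\right)^{2} + 20\right)^{2} = \left(20 + \left(34 - 21 i \sqrt{7}\right)^{2}\right)^{2}$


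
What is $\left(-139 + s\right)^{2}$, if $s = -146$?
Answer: $81225$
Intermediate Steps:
$\left(-139 + s\right)^{2} = \left(-139 - 146\right)^{2} = \left(-285\right)^{2} = 81225$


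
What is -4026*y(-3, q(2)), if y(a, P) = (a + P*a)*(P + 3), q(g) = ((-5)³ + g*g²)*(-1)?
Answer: 171024480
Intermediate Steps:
q(g) = 125 - g³ (q(g) = (-125 + g³)*(-1) = 125 - g³)
y(a, P) = (3 + P)*(a + P*a) (y(a, P) = (a + P*a)*(3 + P) = (3 + P)*(a + P*a))
-4026*y(-3, q(2)) = -(-12078)*(3 + (125 - 1*2³)² + 4*(125 - 1*2³)) = -(-12078)*(3 + (125 - 1*8)² + 4*(125 - 1*8)) = -(-12078)*(3 + (125 - 8)² + 4*(125 - 8)) = -(-12078)*(3 + 117² + 4*117) = -(-12078)*(3 + 13689 + 468) = -(-12078)*14160 = -4026*(-42480) = 171024480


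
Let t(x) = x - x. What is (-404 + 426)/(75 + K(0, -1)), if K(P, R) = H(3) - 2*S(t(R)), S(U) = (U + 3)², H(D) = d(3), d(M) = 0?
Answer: 22/57 ≈ 0.38596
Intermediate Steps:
H(D) = 0
t(x) = 0
S(U) = (3 + U)²
K(P, R) = -18 (K(P, R) = 0 - 2*(3 + 0)² = 0 - 2*3² = 0 - 2*9 = 0 - 18 = -18)
(-404 + 426)/(75 + K(0, -1)) = (-404 + 426)/(75 - 18) = 22/57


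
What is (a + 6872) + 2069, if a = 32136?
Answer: 41077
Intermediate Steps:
(a + 6872) + 2069 = (32136 + 6872) + 2069 = 39008 + 2069 = 41077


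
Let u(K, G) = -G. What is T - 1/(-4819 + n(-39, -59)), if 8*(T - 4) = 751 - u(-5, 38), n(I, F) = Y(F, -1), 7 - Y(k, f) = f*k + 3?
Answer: 2000781/19496 ≈ 102.63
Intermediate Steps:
Y(k, f) = 4 - f*k (Y(k, f) = 7 - (f*k + 3) = 7 - (3 + f*k) = 7 + (-3 - f*k) = 4 - f*k)
n(I, F) = 4 + F (n(I, F) = 4 - 1*(-1)*F = 4 + F)
T = 821/8 (T = 4 + (751 - (-1)*38)/8 = 4 + (751 - 1*(-38))/8 = 4 + (751 + 38)/8 = 4 + (1/8)*789 = 4 + 789/8 = 821/8 ≈ 102.63)
T - 1/(-4819 + n(-39, -59)) = 821/8 - 1/(-4819 + (4 - 59)) = 821/8 - 1/(-4819 - 55) = 821/8 - 1/(-4874) = 821/8 - 1*(-1/4874) = 821/8 + 1/4874 = 2000781/19496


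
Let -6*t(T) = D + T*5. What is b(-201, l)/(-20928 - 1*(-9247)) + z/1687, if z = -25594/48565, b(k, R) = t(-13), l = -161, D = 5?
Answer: -1118255064/957014459555 ≈ -0.0011685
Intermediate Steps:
t(T) = -⅚ - 5*T/6 (t(T) = -(5 + T*5)/6 = -(5 + 5*T)/6 = -⅚ - 5*T/6)
b(k, R) = 10 (b(k, R) = -⅚ - ⅚*(-13) = -⅚ + 65/6 = 10)
z = -25594/48565 (z = -25594*1/48565 = -25594/48565 ≈ -0.52701)
b(-201, l)/(-20928 - 1*(-9247)) + z/1687 = 10/(-20928 - 1*(-9247)) - 25594/48565/1687 = 10/(-20928 + 9247) - 25594/48565*1/1687 = 10/(-11681) - 25594/81929155 = 10*(-1/11681) - 25594/81929155 = -10/11681 - 25594/81929155 = -1118255064/957014459555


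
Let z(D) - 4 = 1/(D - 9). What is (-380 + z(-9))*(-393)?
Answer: 886739/6 ≈ 1.4779e+5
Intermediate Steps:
z(D) = 4 + 1/(-9 + D) (z(D) = 4 + 1/(D - 9) = 4 + 1/(-9 + D))
(-380 + z(-9))*(-393) = (-380 + (-35 + 4*(-9))/(-9 - 9))*(-393) = (-380 + (-35 - 36)/(-18))*(-393) = (-380 - 1/18*(-71))*(-393) = (-380 + 71/18)*(-393) = -6769/18*(-393) = 886739/6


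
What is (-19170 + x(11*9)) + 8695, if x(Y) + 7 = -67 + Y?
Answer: -10450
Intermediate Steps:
x(Y) = -74 + Y (x(Y) = -7 + (-67 + Y) = -74 + Y)
(-19170 + x(11*9)) + 8695 = (-19170 + (-74 + 11*9)) + 8695 = (-19170 + (-74 + 99)) + 8695 = (-19170 + 25) + 8695 = -19145 + 8695 = -10450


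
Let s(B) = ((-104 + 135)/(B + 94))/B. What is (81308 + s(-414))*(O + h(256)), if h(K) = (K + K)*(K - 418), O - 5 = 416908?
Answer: 1199136163571333/44160 ≈ 2.7154e+10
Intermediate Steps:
O = 416913 (O = 5 + 416908 = 416913)
h(K) = 2*K*(-418 + K) (h(K) = (2*K)*(-418 + K) = 2*K*(-418 + K))
s(B) = 31/(B*(94 + B)) (s(B) = (31/(94 + B))/B = 31/(B*(94 + B)))
(81308 + s(-414))*(O + h(256)) = (81308 + 31/(-414*(94 - 414)))*(416913 + 2*256*(-418 + 256)) = (81308 + 31*(-1/414)/(-320))*(416913 + 2*256*(-162)) = (81308 + 31*(-1/414)*(-1/320))*(416913 - 82944) = (81308 + 31/132480)*333969 = (10771683871/132480)*333969 = 1199136163571333/44160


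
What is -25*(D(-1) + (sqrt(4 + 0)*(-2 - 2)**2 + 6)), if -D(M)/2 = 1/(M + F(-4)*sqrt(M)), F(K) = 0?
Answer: -1000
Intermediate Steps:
D(M) = -2/M (D(M) = -2/(M + 0*sqrt(M)) = -2/(M + 0) = -2/M)
-25*(D(-1) + (sqrt(4 + 0)*(-2 - 2)**2 + 6)) = -25*(-2/(-1) + (sqrt(4 + 0)*(-2 - 2)**2 + 6)) = -25*(-2*(-1) + (sqrt(4)*(-4)**2 + 6)) = -25*(2 + (2*16 + 6)) = -25*(2 + (32 + 6)) = -25*(2 + 38) = -25*40 = -1000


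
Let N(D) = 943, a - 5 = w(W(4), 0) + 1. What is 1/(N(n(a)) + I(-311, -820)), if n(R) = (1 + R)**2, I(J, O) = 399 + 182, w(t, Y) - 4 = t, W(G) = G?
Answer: 1/1524 ≈ 0.00065617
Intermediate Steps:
w(t, Y) = 4 + t
I(J, O) = 581
a = 14 (a = 5 + ((4 + 4) + 1) = 5 + (8 + 1) = 5 + 9 = 14)
1/(N(n(a)) + I(-311, -820)) = 1/(943 + 581) = 1/1524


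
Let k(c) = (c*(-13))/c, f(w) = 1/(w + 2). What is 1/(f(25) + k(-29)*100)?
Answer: -27/35099 ≈ -0.00076925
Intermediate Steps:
f(w) = 1/(2 + w)
k(c) = -13 (k(c) = (-13*c)/c = -13)
1/(f(25) + k(-29)*100) = 1/(1/(2 + 25) - 13*100) = 1/(1/27 - 1300) = 1/(-35099/27) = -27/35099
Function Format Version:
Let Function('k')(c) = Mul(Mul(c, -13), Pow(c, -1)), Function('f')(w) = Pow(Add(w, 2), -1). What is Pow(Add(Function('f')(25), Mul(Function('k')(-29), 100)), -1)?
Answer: Rational(-27, 35099) ≈ -0.00076925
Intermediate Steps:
Function('f')(w) = Pow(Add(2, w), -1)
Function('k')(c) = -13 (Function('k')(c) = Mul(Mul(-13, c), Pow(c, -1)) = -13)
Pow(Add(Function('f')(25), Mul(Function('k')(-29), 100)), -1) = Pow(Add(Pow(Add(2, 25), -1), Mul(-13, 100)), -1) = Pow(Add(Pow(27, -1), -1300), -1) = Pow(Add(Rational(1, 27), -1300), -1) = Pow(Rational(-35099, 27), -1) = Rational(-27, 35099)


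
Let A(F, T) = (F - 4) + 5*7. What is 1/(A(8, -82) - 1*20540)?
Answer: -1/20501 ≈ -4.8778e-5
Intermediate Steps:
A(F, T) = 31 + F (A(F, T) = (-4 + F) + 35 = 31 + F)
1/(A(8, -82) - 1*20540) = 1/((31 + 8) - 1*20540) = 1/(39 - 20540) = 1/(-20501) = -1/20501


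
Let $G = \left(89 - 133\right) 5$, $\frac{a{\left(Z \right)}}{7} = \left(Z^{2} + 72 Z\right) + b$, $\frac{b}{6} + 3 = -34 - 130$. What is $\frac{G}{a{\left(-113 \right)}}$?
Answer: $- \frac{220}{25417} \approx -0.0086556$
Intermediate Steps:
$b = -1002$ ($b = -18 + 6 \left(-34 - 130\right) = -18 + 6 \left(-164\right) = -18 - 984 = -1002$)
$a{\left(Z \right)} = -7014 + 7 Z^{2} + 504 Z$ ($a{\left(Z \right)} = 7 \left(\left(Z^{2} + 72 Z\right) - 1002\right) = 7 \left(-1002 + Z^{2} + 72 Z\right) = -7014 + 7 Z^{2} + 504 Z$)
$G = -220$ ($G = \left(-44\right) 5 = -220$)
$\frac{G}{a{\left(-113 \right)}} = - \frac{220}{-7014 + 7 \left(-113\right)^{2} + 504 \left(-113\right)} = - \frac{220}{-7014 + 7 \cdot 12769 - 56952} = - \frac{220}{-7014 + 89383 - 56952} = - \frac{220}{25417}$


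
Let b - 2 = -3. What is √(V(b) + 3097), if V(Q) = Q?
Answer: 6*√86 ≈ 55.642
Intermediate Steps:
b = -1 (b = 2 - 3 = -1)
√(V(b) + 3097) = √(-1 + 3097) = √3096 = 6*√86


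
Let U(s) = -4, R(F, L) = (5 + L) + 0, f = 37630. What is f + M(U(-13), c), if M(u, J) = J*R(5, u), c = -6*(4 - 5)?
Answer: 37636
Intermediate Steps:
c = 6 (c = -6*(-1) = 6)
R(F, L) = 5 + L
M(u, J) = J*(5 + u)
f + M(U(-13), c) = 37630 + 6*(5 - 4) = 37630 + 6*1 = 37630 + 6 = 37636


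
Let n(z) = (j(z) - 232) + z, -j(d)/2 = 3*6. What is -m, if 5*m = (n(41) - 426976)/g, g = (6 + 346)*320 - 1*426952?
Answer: -427203/1571560 ≈ -0.27183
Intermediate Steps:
j(d) = -36 (j(d) = -6*6 = -2*18 = -36)
n(z) = -268 + z (n(z) = (-36 - 232) + z = -268 + z)
g = -314312 (g = 352*320 - 426952 = 112640 - 426952 = -314312)
m = 427203/1571560 (m = (((-268 + 41) - 426976)/(-314312))/5 = ((-227 - 426976)*(-1/314312))/5 = (-427203*(-1/314312))/5 = (⅕)*(427203/314312) = 427203/1571560 ≈ 0.27183)
-m = -1*427203/1571560 = -427203/1571560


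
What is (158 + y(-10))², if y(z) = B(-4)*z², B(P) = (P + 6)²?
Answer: 311364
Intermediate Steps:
B(P) = (6 + P)²
y(z) = 4*z² (y(z) = (6 - 4)²*z² = 2²*z² = 4*z²)
(158 + y(-10))² = (158 + 4*(-10)²)² = (158 + 4*100)² = (158 + 400)² = 558² = 311364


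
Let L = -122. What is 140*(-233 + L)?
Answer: -49700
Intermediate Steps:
140*(-233 + L) = 140*(-233 - 122) = 140*(-355) = -49700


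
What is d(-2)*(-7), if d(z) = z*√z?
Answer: 14*I*√2 ≈ 19.799*I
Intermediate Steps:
d(z) = z^(3/2)
d(-2)*(-7) = (-2)^(3/2)*(-7) = -2*I*√2*(-7) = 14*I*√2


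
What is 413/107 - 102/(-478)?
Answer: 104164/25573 ≈ 4.0732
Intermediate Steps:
413/107 - 102/(-478) = 413*(1/107) - 102*(-1/478) = 413/107 + 51/239 = 104164/25573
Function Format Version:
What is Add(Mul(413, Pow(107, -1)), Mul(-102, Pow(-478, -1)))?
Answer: Rational(104164, 25573) ≈ 4.0732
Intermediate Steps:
Add(Mul(413, Pow(107, -1)), Mul(-102, Pow(-478, -1))) = Add(Mul(413, Rational(1, 107)), Mul(-102, Rational(-1, 478))) = Add(Rational(413, 107), Rational(51, 239)) = Rational(104164, 25573)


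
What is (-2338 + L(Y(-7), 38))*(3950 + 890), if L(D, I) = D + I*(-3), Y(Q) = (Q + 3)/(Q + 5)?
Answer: -11858000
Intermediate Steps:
Y(Q) = (3 + Q)/(5 + Q)
L(D, I) = D - 3*I
(-2338 + L(Y(-7), 38))*(3950 + 890) = (-2338 + ((3 - 7)/(5 - 7) - 3*38))*(3950 + 890) = (-2338 + (-4/(-2) - 114))*4840 = (-2338 + (-½*(-4) - 114))*4840 = (-2338 + (2 - 114))*4840 = (-2338 - 112)*4840 = -2450*4840 = -11858000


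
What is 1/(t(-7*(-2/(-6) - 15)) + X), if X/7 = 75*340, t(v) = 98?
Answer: 1/178598 ≈ 5.5992e-6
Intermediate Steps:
X = 178500 (X = 7*(75*340) = 7*25500 = 178500)
1/(t(-7*(-2/(-6) - 15)) + X) = 1/(98 + 178500) = 1/178598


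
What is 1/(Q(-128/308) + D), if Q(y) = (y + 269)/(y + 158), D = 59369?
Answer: 12134/720404127 ≈ 1.6843e-5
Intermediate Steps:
Q(y) = (269 + y)/(158 + y)
1/(Q(-128/308) + D) = 1/((269 - 128/308)/(158 - 128/308) + 59369) = 1/((269 - 128*1/308)/(158 - 128*1/308) + 59369) = 1/((269 - 32/77)/(158 - 32/77) + 59369) = 1/((20681/77)/(12134/77) + 59369) = 1/((77/12134)*(20681/77) + 59369) = 1/(20681/12134 + 59369) = 1/(720404127/12134) = 12134/720404127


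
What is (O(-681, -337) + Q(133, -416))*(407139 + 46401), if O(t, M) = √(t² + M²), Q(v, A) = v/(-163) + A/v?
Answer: -38776309380/21679 + 453540*√577330 ≈ 3.4282e+8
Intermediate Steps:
Q(v, A) = -v/163 + A/v (Q(v, A) = v*(-1/163) + A/v = -v/163 + A/v)
O(t, M) = √(M² + t²)
(O(-681, -337) + Q(133, -416))*(407139 + 46401) = (√((-337)² + (-681)²) + (-1/163*133 - 416/133))*(407139 + 46401) = (√(113569 + 463761) + (-133/163 - 416*1/133))*453540 = (√577330 + (-133/163 - 416/133))*453540 = (√577330 - 85497/21679)*453540 = (-85497/21679 + √577330)*453540 = -38776309380/21679 + 453540*√577330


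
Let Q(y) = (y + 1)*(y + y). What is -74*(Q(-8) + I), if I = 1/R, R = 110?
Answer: -455877/55 ≈ -8288.7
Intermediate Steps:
Q(y) = 2*y*(1 + y) (Q(y) = (1 + y)*(2*y) = 2*y*(1 + y))
I = 1/110 ≈ 0.0090909
-74*(Q(-8) + I) = -74*(2*(-8)*(1 - 8) + 1/110) = -74*(2*(-8)*(-7) + 1/110) = -74*(112 + 1/110) = -74*12321/110 = -455877/55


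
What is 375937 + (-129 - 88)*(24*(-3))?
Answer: 391561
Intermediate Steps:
375937 + (-129 - 88)*(24*(-3)) = 375937 - 217*(-72) = 375937 + 15624 = 391561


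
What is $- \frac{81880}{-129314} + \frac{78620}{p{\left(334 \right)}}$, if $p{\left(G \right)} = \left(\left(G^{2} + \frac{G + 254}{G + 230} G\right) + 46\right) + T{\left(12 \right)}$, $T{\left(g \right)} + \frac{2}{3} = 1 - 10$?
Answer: $\frac{1362931280920}{1020521324369} \approx 1.3355$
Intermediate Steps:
$T{\left(g \right)} = - \frac{29}{3}$ ($T{\left(g \right)} = - \frac{2}{3} + \left(1 - 10\right) = - \frac{2}{3} - 9 = - \frac{29}{3}$)
$p{\left(G \right)} = \frac{109}{3} + G^{2} + \frac{G \left(254 + G\right)}{230 + G}$ ($p{\left(G \right)} = \left(\left(G^{2} + \frac{G + 254}{G + 230} G\right) + 46\right) - \frac{29}{3} = \left(\left(G^{2} + \frac{254 + G}{230 + G} G\right) + 46\right) - \frac{29}{3} = \left(\left(G^{2} + \frac{G \left(254 + G\right)}{230 + G}\right) + 46\right) - \frac{29}{3} = \left(46 + G^{2} + \frac{G \left(254 + G\right)}{230 + G}\right) - \frac{29}{3} = \frac{109}{3} + G^{2} + \frac{G \left(254 + G\right)}{230 + G}$)
$- \frac{81880}{-129314} + \frac{78620}{p{\left(334 \right)}} = - \frac{81880}{-129314} + \frac{78620}{\frac{1}{3} \frac{1}{230 + 334} \left(25070 + 3 \cdot 334^{3} + 693 \cdot 334^{2} + 871 \cdot 334\right)} = \left(-81880\right) \left(- \frac{1}{129314}\right) + \frac{78620}{\frac{1}{3} \cdot \frac{1}{564} \left(25070 + 3 \cdot 37259704 + 693 \cdot 111556 + 290914\right)} = \frac{40940}{64657} + \frac{78620}{\frac{1}{3} \cdot \frac{1}{564} \left(25070 + 111779112 + 77308308 + 290914\right)} = \frac{40940}{64657} + \frac{78620}{\frac{1}{3} \cdot \frac{1}{564} \cdot 189403404} = \frac{40940}{64657} + \frac{78620}{\frac{15783617}{141}} = \frac{40940}{64657} + 78620 \cdot \frac{141}{15783617} = \frac{40940}{64657} + \frac{11085420}{15783617} = \frac{1362931280920}{1020521324369}$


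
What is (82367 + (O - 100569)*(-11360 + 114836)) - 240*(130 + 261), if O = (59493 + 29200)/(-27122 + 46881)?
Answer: -205612644817735/19759 ≈ -1.0406e+10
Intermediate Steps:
O = 88693/19759 ≈ 4.4887
(82367 + (O - 100569)*(-11360 + 114836)) - 240*(130 + 261) = (82367 + (88693/19759 - 100569)*(-11360 + 114836)) - 240*(130 + 261) = (82367 - 1987054178/19759*103476) - 240*391 = (82367 - 205612418122728/19759) - 93840 = -205610790633175/19759 - 93840 = -205612644817735/19759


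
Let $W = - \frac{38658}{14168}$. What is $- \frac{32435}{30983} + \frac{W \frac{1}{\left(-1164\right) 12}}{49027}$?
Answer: $- \frac{52449426522549011}{50101451769171264} \approx -1.0469$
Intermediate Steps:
$W = - \frac{19329}{7084}$ ($W = \left(-38658\right) \frac{1}{14168} = - \frac{19329}{7084} \approx -2.7285$)
$- \frac{32435}{30983} + \frac{W \frac{1}{\left(-1164\right) 12}}{49027} = - \frac{32435}{30983} + \frac{\left(- \frac{19329}{7084}\right) \frac{1}{\left(-1164\right) 12}}{49027} = \left(-32435\right) \frac{1}{30983} + - \frac{19329}{7084 \left(-13968\right)} \frac{1}{49027} = - \frac{32435}{30983} + \left(- \frac{19329}{7084}\right) \left(- \frac{1}{13968}\right) \frac{1}{49027} = - \frac{32435}{30983} + \frac{6443}{32983104} \cdot \frac{1}{49027} = - \frac{32435}{30983} + \frac{6443}{1617062639808} = - \frac{52449426522549011}{50101451769171264}$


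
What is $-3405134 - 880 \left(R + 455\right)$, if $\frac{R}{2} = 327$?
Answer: $-4381054$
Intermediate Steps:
$R = 654$ ($R = 2 \cdot 327 = 654$)
$-3405134 - 880 \left(R + 455\right) = -3405134 - 880 \left(654 + 455\right) = -3405134 - 880 \cdot 1109 = -3405134 - 975920 = -4381054$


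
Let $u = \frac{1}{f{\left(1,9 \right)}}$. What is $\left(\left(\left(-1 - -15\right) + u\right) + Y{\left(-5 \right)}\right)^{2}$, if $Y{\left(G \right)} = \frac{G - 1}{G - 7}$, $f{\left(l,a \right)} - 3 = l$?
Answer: $\frac{3481}{16} \approx 217.56$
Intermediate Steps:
$f{\left(l,a \right)} = 3 + l$
$u = \frac{1}{4}$ ($u = \frac{1}{3 + 1} = \frac{1}{4} \approx 0.25$)
$Y{\left(G \right)} = \frac{-1 + G}{-7 + G}$
$\left(\left(\left(-1 - -15\right) + u\right) + Y{\left(-5 \right)}\right)^{2} = \left(\left(\left(-1 - -15\right) + \frac{1}{4}\right) + \frac{-1 - 5}{-7 - 5}\right)^{2} = \left(\left(\left(-1 + 15\right) + \frac{1}{4}\right) + \frac{1}{-12} \left(-6\right)\right)^{2} = \left(\left(14 + \frac{1}{4}\right) - - \frac{1}{2}\right)^{2} = \left(\frac{57}{4} + \frac{1}{2}\right)^{2} = \left(\frac{59}{4}\right)^{2} = \frac{3481}{16}$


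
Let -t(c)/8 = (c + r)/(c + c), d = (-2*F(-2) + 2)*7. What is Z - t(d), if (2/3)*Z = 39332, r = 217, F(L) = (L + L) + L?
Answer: 413076/7 ≈ 59011.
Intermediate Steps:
F(L) = 3*L (F(L) = 2*L + L = 3*L)
Z = 58998 (Z = (3/2)*39332 = 58998)
d = 98 (d = (-6*(-2) + 2)*7 = (-2*(-6) + 2)*7 = (12 + 2)*7 = 14*7 = 98)
t(c) = -4*(217 + c)/c (t(c) = -8*(c + 217)/(c + c) = -8*(217 + c)/(2*c) = -8*(217 + c)*1/(2*c) = -4*(217 + c)/c)
Z - t(d) = 58998 - (-4 - 868/98) = 58998 - (-4 - 868*1/98) = 58998 - (-4 - 62/7) = 58998 - 1*(-90/7) = 58998 + 90/7 = 413076/7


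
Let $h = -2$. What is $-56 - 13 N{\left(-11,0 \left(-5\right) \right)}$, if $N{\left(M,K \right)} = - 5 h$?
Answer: $-186$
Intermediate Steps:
$N{\left(M,K \right)} = 10$ ($N{\left(M,K \right)} = \left(-5\right) \left(-2\right) = 10$)
$-56 - 13 N{\left(-11,0 \left(-5\right) \right)} = -56 - 130 = -186$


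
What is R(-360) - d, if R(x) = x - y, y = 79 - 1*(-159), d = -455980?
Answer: 455382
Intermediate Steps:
y = 238 (y = 79 + 159 = 238)
R(x) = -238 + x (R(x) = x - 1*238 = x - 238 = -238 + x)
R(-360) - d = (-238 - 360) - 1*(-455980) = -598 + 455980 = 455382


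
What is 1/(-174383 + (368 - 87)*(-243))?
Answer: -1/242666 ≈ -4.1209e-6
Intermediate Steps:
1/(-174383 + (368 - 87)*(-243)) = 1/(-174383 + 281*(-243)) = 1/(-174383 - 68283) = 1/(-242666) = -1/242666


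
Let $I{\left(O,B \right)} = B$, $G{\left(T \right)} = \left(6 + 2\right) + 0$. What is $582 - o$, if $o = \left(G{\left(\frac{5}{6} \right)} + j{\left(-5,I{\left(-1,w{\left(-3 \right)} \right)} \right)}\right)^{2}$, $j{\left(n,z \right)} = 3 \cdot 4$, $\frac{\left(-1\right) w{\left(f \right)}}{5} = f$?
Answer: $182$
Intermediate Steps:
$w{\left(f \right)} = - 5 f$
$G{\left(T \right)} = 8$ ($G{\left(T \right)} = 8 + 0 = 8$)
$j{\left(n,z \right)} = 12$
$o = 400$ ($o = \left(8 + 12\right)^{2} = 20^{2} = 400$)
$582 - o = 582 - 400 = 182$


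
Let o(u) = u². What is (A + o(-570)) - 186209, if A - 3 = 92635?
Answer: 231329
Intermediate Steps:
A = 92638 (A = 3 + 92635 = 92638)
(A + o(-570)) - 186209 = (92638 + (-570)²) - 186209 = (92638 + 324900) - 186209 = 417538 - 186209 = 231329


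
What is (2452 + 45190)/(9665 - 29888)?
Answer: -6806/2889 ≈ -2.3558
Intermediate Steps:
(2452 + 45190)/(9665 - 29888) = 47642/(-20223) = 47642*(-1/20223) = -6806/2889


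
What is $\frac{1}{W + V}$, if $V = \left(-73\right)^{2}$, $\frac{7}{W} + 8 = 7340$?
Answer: $\frac{7332}{39072235} \approx 0.00018765$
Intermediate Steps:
$W = \frac{7}{7332}$ ($W = \frac{7}{-8 + 7340} = \frac{7}{7332} \approx 0.00095472$)
$V = 5329$
$\frac{1}{W + V} = \frac{1}{\frac{7}{7332} + 5329} = \frac{1}{\frac{39072235}{7332}} = \frac{7332}{39072235}$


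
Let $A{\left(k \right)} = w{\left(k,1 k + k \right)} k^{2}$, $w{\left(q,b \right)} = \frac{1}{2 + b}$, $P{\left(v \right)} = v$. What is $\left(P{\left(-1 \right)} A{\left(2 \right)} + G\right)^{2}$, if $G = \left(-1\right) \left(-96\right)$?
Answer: $\frac{81796}{9} \approx 9088.4$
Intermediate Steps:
$G = 96$
$A{\left(k \right)} = \frac{k^{2}}{2 + 2 k}$ ($A{\left(k \right)} = \frac{k^{2}}{2 + \left(1 k + k\right)} = \frac{k^{2}}{2 + \left(k + k\right)} = \frac{k^{2}}{2 + 2 k}$)
$\left(P{\left(-1 \right)} A{\left(2 \right)} + G\right)^{2} = \left(- \frac{2^{2}}{2 \left(1 + 2\right)} + 96\right)^{2} = \left(- \frac{4}{2 \cdot 3} + 96\right)^{2} = \left(\left(-1\right) \frac{2}{3} + 96\right)^{2} = \left(- \frac{2}{3} + 96\right)^{2} = \left(\frac{286}{3}\right)^{2} = \frac{81796}{9}$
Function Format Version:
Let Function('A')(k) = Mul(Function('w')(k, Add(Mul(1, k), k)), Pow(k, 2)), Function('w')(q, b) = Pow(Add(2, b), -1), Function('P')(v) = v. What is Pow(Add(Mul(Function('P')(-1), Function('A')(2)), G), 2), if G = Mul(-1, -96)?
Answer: Rational(81796, 9) ≈ 9088.4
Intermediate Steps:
G = 96
Function('A')(k) = Mul(Pow(k, 2), Pow(Add(2, Mul(2, k)), -1)) (Function('A')(k) = Mul(Pow(Add(2, Add(Mul(1, k), k)), -1), Pow(k, 2)) = Mul(Pow(Add(2, Add(k, k)), -1), Pow(k, 2)) = Mul(Pow(Add(2, Mul(2, k)), -1), Pow(k, 2)) = Mul(Pow(k, 2), Pow(Add(2, Mul(2, k)), -1)))
Pow(Add(Mul(Function('P')(-1), Function('A')(2)), G), 2) = Pow(Add(Mul(-1, Mul(Rational(1, 2), Pow(2, 2), Pow(Add(1, 2), -1))), 96), 2) = Pow(Add(Mul(-1, Mul(Rational(1, 2), 4, Pow(3, -1))), 96), 2) = Pow(Add(Mul(-1, Mul(Rational(1, 2), 4, Rational(1, 3))), 96), 2) = Pow(Add(Mul(-1, Rational(2, 3)), 96), 2) = Pow(Add(Rational(-2, 3), 96), 2) = Pow(Rational(286, 3), 2) = Rational(81796, 9)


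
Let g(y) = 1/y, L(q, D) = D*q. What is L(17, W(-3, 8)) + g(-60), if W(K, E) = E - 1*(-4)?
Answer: 12239/60 ≈ 203.98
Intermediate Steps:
W(K, E) = 4 + E (W(K, E) = E + 4 = 4 + E)
L(17, W(-3, 8)) + g(-60) = (4 + 8)*17 + 1/(-60) = 12*17 - 1/60 = 204 - 1/60 = 12239/60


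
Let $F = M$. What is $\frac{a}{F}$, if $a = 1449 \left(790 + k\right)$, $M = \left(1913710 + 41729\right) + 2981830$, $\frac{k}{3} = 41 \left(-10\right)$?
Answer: $- \frac{637560}{4937269} \approx -0.12913$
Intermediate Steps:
$k = -1230$ ($k = 3 \cdot 41 \left(-10\right) = 3 \left(-410\right) = -1230$)
$M = 4937269$ ($M = 1955439 + 2981830 = 4937269$)
$F = 4937269$
$a = -637560$ ($a = 1449 \left(790 - 1230\right) = 1449 \left(-440\right) = -637560$)
$\frac{a}{F} = - \frac{637560}{4937269}$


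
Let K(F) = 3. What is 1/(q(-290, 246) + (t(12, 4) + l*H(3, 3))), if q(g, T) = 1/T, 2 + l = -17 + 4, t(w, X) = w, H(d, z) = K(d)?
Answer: -246/8117 ≈ -0.030307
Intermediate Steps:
H(d, z) = 3
l = -15 (l = -2 + (-17 + 4) = -2 - 13 = -15)
1/(q(-290, 246) + (t(12, 4) + l*H(3, 3))) = 1/(1/246 + (12 - 15*3)) = 1/(1/246 + (12 - 45)) = 1/(1/246 - 33) = 1/(-8117/246) = -246/8117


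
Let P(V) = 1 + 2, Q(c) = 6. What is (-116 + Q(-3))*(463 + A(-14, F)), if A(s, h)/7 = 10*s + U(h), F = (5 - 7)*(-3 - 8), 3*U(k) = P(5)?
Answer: 56100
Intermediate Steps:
P(V) = 3
U(k) = 1 (U(k) = (⅓)*3 = 1)
F = 22 (F = -2*(-11) = 22)
A(s, h) = 7 + 70*s (A(s, h) = 7*(10*s + 1) = 7*(1 + 10*s) = 7 + 70*s)
(-116 + Q(-3))*(463 + A(-14, F)) = (-116 + 6)*(463 + (7 + 70*(-14))) = -110*(463 + (7 - 980)) = -110*(463 - 973) = -110*(-510) = 56100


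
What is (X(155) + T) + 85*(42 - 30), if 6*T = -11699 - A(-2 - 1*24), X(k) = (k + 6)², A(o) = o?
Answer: 49991/2 ≈ 24996.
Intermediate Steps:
X(k) = (6 + k)²
T = -3891/2 (T = (-11699 - (-2 - 1*24))/6 = (-11699 - (-2 - 24))/6 = (-11699 - 1*(-26))/6 = (-11699 + 26)/6 = (⅙)*(-11673) = -3891/2 ≈ -1945.5)
(X(155) + T) + 85*(42 - 30) = ((6 + 155)² - 3891/2) + 85*(42 - 30) = (161² - 3891/2) + 85*12 = (25921 - 3891/2) + 1020 = 47951/2 + 1020 = 49991/2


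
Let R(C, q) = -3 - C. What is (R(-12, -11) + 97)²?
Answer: 11236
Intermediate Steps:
(R(-12, -11) + 97)² = ((-3 - 1*(-12)) + 97)² = ((-3 + 12) + 97)² = (9 + 97)² = 106² = 11236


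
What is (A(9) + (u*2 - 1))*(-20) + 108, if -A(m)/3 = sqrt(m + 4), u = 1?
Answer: 88 + 60*sqrt(13) ≈ 304.33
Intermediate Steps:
A(m) = -3*sqrt(4 + m) (A(m) = -3*sqrt(m + 4) = -3*sqrt(4 + m))
(A(9) + (u*2 - 1))*(-20) + 108 = (-3*sqrt(4 + 9) + (1*2 - 1))*(-20) + 108 = (-3*sqrt(13) + (2 - 1))*(-20) + 108 = (-3*sqrt(13) + 1)*(-20) + 108 = (1 - 3*sqrt(13))*(-20) + 108 = (-20 + 60*sqrt(13)) + 108 = 88 + 60*sqrt(13)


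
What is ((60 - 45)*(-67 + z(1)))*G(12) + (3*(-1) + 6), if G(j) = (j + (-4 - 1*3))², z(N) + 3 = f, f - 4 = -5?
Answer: -26622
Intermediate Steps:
f = -1 (f = 4 - 5 = -1)
z(N) = -4 (z(N) = -3 - 1 = -4)
G(j) = (-7 + j)² (G(j) = (j + (-4 - 3))² = (j - 7)² = (-7 + j)²)
((60 - 45)*(-67 + z(1)))*G(12) + (3*(-1) + 6) = ((60 - 45)*(-67 - 4))*(-7 + 12)² + (3*(-1) + 6) = (15*(-71))*5² + (-3 + 6) = -1065*25 + 3 = -26625 + 3 = -26622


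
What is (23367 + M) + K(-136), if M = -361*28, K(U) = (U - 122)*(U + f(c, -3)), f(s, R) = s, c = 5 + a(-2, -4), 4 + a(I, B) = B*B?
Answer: 43961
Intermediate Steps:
a(I, B) = -4 + B² (a(I, B) = -4 + B*B = -4 + B²)
c = 17 (c = 5 + (-4 + (-4)²) = 5 + (-4 + 16) = 5 + 12 = 17)
K(U) = (-122 + U)*(17 + U) (K(U) = (U - 122)*(U + 17) = (-122 + U)*(17 + U))
M = -10108
(23367 + M) + K(-136) = (23367 - 10108) + (-2074 + (-136)² - 105*(-136)) = 13259 + (-2074 + 18496 + 14280) = 13259 + 30702 = 43961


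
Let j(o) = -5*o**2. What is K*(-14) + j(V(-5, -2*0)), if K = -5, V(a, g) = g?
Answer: 70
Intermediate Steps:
K*(-14) + j(V(-5, -2*0)) = -5*(-14) - 5*(-2*0)**2 = 70 - 5*0**2 = 70 - 5*0 = 70 + 0 = 70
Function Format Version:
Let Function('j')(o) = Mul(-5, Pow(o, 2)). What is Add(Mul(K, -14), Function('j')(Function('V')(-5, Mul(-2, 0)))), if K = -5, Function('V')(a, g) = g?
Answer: 70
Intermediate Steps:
Add(Mul(K, -14), Function('j')(Function('V')(-5, Mul(-2, 0)))) = Add(Mul(-5, -14), Mul(-5, Pow(Mul(-2, 0), 2))) = Add(70, Mul(-5, Pow(0, 2))) = Add(70, Mul(-5, 0)) = Add(70, 0) = 70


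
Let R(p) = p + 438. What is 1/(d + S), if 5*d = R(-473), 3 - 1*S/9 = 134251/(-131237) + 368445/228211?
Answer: 29949727007/439549986604 ≈ 0.068137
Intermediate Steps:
R(p) = 438 + p
S = 649198075653/29949727007 (S = 27 - 9*(134251/(-131237) + 368445/228211) = 27 - 9*(134251*(-1/131237) + 368445*(1/228211)) = 27 - 9*(-134251/131237 + 368445/228211) = 27 - 9*17716061504/29949727007 = 27 - 159444553536/29949727007 = 649198075653/29949727007 ≈ 21.676)
d = -7 (d = (438 - 473)/5 = (⅕)*(-35) = -7)
1/(d + S) = 1/(-7 + 649198075653/29949727007) = 1/(439549986604/29949727007) = 29949727007/439549986604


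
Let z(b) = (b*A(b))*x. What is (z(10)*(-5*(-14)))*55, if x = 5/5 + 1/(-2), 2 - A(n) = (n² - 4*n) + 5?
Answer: -1212750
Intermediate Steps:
A(n) = -3 - n² + 4*n (A(n) = 2 - ((n² - 4*n) + 5) = 2 - (5 + n² - 4*n) = 2 + (-5 - n² + 4*n) = -3 - n² + 4*n)
x = ½ (x = 5*(⅕) + 1*(-½) = 1 - ½ = ½ ≈ 0.50000)
z(b) = b*(-3 - b² + 4*b)/2 (z(b) = (b*(-3 - b² + 4*b))*(½) = b*(-3 - b² + 4*b)/2)
(z(10)*(-5*(-14)))*55 = (((½)*10*(-3 - 1*10² + 4*10))*(-5*(-14)))*55 = (((½)*10*(-3 - 1*100 + 40))*70)*55 = (((½)*10*(-3 - 100 + 40))*70)*55 = (((½)*10*(-63))*70)*55 = -315*70*55 = -22050*55 = -1212750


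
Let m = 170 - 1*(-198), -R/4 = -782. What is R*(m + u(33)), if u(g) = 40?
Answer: 1276224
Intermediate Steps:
R = 3128 (R = -4*(-782) = 3128)
m = 368 (m = 170 + 198 = 368)
R*(m + u(33)) = 3128*(368 + 40) = 3128*408 = 1276224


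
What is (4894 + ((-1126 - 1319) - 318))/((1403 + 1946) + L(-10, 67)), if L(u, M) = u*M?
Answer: 2131/2679 ≈ 0.79545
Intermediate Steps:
L(u, M) = M*u
(4894 + ((-1126 - 1319) - 318))/((1403 + 1946) + L(-10, 67)) = (4894 + ((-1126 - 1319) - 318))/((1403 + 1946) + 67*(-10)) = (4894 + (-2445 - 318))/(3349 - 670) = (4894 - 2763)/2679 = 2131*(1/2679) = 2131/2679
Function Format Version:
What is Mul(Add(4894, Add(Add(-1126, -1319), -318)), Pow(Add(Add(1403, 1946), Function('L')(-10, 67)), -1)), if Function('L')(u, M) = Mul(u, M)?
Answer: Rational(2131, 2679) ≈ 0.79545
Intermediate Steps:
Function('L')(u, M) = Mul(M, u)
Mul(Add(4894, Add(Add(-1126, -1319), -318)), Pow(Add(Add(1403, 1946), Function('L')(-10, 67)), -1)) = Mul(Add(4894, Add(Add(-1126, -1319), -318)), Pow(Add(Add(1403, 1946), Mul(67, -10)), -1)) = Mul(Add(4894, Add(-2445, -318)), Pow(Add(3349, -670), -1)) = Mul(Add(4894, -2763), Pow(2679, -1)) = Mul(2131, Rational(1, 2679)) = Rational(2131, 2679)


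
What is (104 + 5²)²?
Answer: 16641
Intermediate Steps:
(104 + 5²)² = (104 + 25)² = 129² = 16641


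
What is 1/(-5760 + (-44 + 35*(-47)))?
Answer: -1/7449 ≈ -0.00013425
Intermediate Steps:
1/(-5760 + (-44 + 35*(-47))) = 1/(-5760 + (-44 - 1645)) = 1/(-5760 - 1689) = 1/(-7449) = -1/7449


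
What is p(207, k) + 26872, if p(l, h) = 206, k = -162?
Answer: 27078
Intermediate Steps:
p(207, k) + 26872 = 206 + 26872 = 27078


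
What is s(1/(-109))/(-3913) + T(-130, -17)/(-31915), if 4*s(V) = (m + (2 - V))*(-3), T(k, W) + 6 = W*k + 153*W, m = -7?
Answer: 12023533/1047099235 ≈ 0.011483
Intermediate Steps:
T(k, W) = -6 + 153*W + W*k (T(k, W) = -6 + (W*k + 153*W) = -6 + (153*W + W*k) = -6 + 153*W + W*k)
s(V) = 15/4 + 3*V/4 (s(V) = ((-7 + (2 - V))*(-3))/4 = ((-5 - V)*(-3))/4 = (15 + 3*V)/4 = 15/4 + 3*V/4)
s(1/(-109))/(-3913) + T(-130, -17)/(-31915) = (15/4 + (¾)/(-109))/(-3913) + (-6 + 153*(-17) - 17*(-130))/(-31915) = (15/4 + (¾)*(-1/109))*(-1/3913) + (-6 - 2601 + 2210)*(-1/31915) = (15/4 - 3/436)*(-1/3913) - 397*(-1/31915) = (408/109)*(-1/3913) + 397/31915 = -408/426517 + 397/31915 = 12023533/1047099235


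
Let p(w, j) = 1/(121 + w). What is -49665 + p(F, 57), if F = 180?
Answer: -14949164/301 ≈ -49665.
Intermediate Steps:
-49665 + p(F, 57) = -49665 + 1/(121 + 180) = -49665 + 1/301 = -14949164/301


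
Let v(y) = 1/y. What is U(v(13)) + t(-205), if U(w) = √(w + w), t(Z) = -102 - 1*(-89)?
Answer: -13 + √26/13 ≈ -12.608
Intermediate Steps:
t(Z) = -13 (t(Z) = -102 + 89 = -13)
U(w) = √2*√w (U(w) = √(2*w) = √2*√w)
U(v(13)) + t(-205) = √2*√(1/13) - 13 = √2*(√13/13) - 13 = √26/13 - 13 = -13 + √26/13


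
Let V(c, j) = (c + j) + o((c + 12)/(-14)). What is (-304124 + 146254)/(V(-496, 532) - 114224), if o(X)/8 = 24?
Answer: 78935/56998 ≈ 1.3849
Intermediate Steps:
o(X) = 192 (o(X) = 8*24 = 192)
V(c, j) = 192 + c + j (V(c, j) = (c + j) + 192 = 192 + c + j)
(-304124 + 146254)/(V(-496, 532) - 114224) = (-304124 + 146254)/((192 - 496 + 532) - 114224) = -157870/(228 - 114224) = -157870/(-113996) = -157870*(-1/113996) = 78935/56998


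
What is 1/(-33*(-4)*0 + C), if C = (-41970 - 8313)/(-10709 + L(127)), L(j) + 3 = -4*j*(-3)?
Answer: 9188/50283 ≈ 0.18273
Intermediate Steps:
L(j) = -3 + 12*j (L(j) = -3 - 4*j*(-3) = -3 + 12*j)
C = 50283/9188 (C = (-41970 - 8313)/(-10709 + (-3 + 12*127)) = -50283/(-10709 + (-3 + 1524)) = -50283/(-10709 + 1521) = -50283/(-9188) = -50283*(-1/9188) = 50283/9188 ≈ 5.4727)
1/(-33*(-4)*0 + C) = 1/(-33*(-4)*0 + 50283/9188) = 1/(132*0 + 50283/9188) = 1/(0 + 50283/9188) = 1/(50283/9188) = 9188/50283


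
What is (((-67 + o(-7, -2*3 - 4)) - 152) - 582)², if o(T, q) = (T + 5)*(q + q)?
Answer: 579121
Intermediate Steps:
o(T, q) = 2*q*(5 + T) (o(T, q) = (5 + T)*(2*q) = 2*q*(5 + T))
(((-67 + o(-7, -2*3 - 4)) - 152) - 582)² = (((-67 + 2*(-2*3 - 4)*(5 - 7)) - 152) - 582)² = (((-67 + 2*(-6 - 4)*(-2)) - 152) - 582)² = (((-67 + 2*(-10)*(-2)) - 152) - 582)² = (((-67 + 40) - 152) - 582)² = ((-27 - 152) - 582)² = (-179 - 582)² = (-761)² = 579121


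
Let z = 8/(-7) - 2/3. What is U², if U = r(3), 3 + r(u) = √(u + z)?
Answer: 214/21 - 10*√21/7 ≈ 3.6439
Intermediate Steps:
z = -38/21 (z = 8*(-⅐) - 2*⅓ = -8/7 - ⅔ = -38/21 ≈ -1.8095)
r(u) = -3 + √(-38/21 + u) (r(u) = -3 + √(u - 38/21) = -3 + √(-38/21 + u))
U = -3 + 5*√21/21 (U = -3 + √(-798 + 441*3)/21 = -3 + √(-798 + 1323)/21 = -3 + √525/21 = -3 + (5*√21)/21 = -3 + 5*√21/21 ≈ -1.9089)
U² = (-3 + 5*√21/21)²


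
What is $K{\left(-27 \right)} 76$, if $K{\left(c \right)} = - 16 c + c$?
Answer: $30780$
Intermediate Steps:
$K{\left(c \right)} = - 15 c$
$K{\left(-27 \right)} 76 = \left(-15\right) \left(-27\right) 76 = 405 \cdot 76 = 30780$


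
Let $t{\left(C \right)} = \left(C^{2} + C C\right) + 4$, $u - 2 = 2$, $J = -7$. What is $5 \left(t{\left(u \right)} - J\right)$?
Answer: $215$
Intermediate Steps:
$u = 4$ ($u = 2 + 2 = 4$)
$t{\left(C \right)} = 4 + 2 C^{2}$ ($t{\left(C \right)} = \left(C^{2} + C^{2}\right) + 4 = 2 C^{2} + 4 = 4 + 2 C^{2}$)
$5 \left(t{\left(u \right)} - J\right) = 5 \left(\left(4 + 2 \cdot 4^{2}\right) - -7\right) = 5 \left(\left(4 + 2 \cdot 16\right) + 7\right) = 5 \left(\left(4 + 32\right) + 7\right) = 5 \left(36 + 7\right) = 5 \cdot 43 = 215$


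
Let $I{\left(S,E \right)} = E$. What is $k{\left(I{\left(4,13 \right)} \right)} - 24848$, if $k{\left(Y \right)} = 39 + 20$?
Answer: $-24789$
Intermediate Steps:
$k{\left(Y \right)} = 59$
$k{\left(I{\left(4,13 \right)} \right)} - 24848 = 59 - 24848 = -24789$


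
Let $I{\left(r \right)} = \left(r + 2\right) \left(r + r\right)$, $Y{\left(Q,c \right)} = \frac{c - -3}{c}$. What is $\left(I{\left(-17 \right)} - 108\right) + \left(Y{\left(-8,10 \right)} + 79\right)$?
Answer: $\frac{4823}{10} \approx 482.3$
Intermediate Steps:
$Y{\left(Q,c \right)} = \frac{3 + c}{c}$ ($Y{\left(Q,c \right)} = \frac{c + 3}{c} = \frac{3 + c}{c}$)
$I{\left(r \right)} = 2 r \left(2 + r\right)$ ($I{\left(r \right)} = \left(2 + r\right) 2 r = 2 r \left(2 + r\right)$)
$\left(I{\left(-17 \right)} - 108\right) + \left(Y{\left(-8,10 \right)} + 79\right) = \left(2 \left(-17\right) \left(2 - 17\right) - 108\right) + \left(\frac{3 + 10}{10} + 79\right) = \left(2 \left(-17\right) \left(-15\right) - 108\right) + \left(\frac{1}{10} \cdot 13 + 79\right) = \left(510 - 108\right) + \left(\frac{13}{10} + 79\right) = 402 + \frac{803}{10} = \frac{4823}{10}$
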